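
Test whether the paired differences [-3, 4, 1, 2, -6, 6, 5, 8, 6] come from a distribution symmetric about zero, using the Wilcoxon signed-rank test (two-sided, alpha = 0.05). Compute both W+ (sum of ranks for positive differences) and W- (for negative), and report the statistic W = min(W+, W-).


Step 1: Drop any zero differences (none here) and take |d_i|.
|d| = [3, 4, 1, 2, 6, 6, 5, 8, 6]
Step 2: Midrank |d_i| (ties get averaged ranks).
ranks: |3|->3, |4|->4, |1|->1, |2|->2, |6|->7, |6|->7, |5|->5, |8|->9, |6|->7
Step 3: Attach original signs; sum ranks with positive sign and with negative sign.
W+ = 4 + 1 + 2 + 7 + 5 + 9 + 7 = 35
W- = 3 + 7 = 10
(Check: W+ + W- = 45 should equal n(n+1)/2 = 45.)
Step 4: Test statistic W = min(W+, W-) = 10.
Step 5: Ties in |d|, so use the tie-corrected normal approximation.
        E[W] = n(n+1)/4 = 9*10/4 = 22.5.
        Tie groups: |d|=6 (t=3); sum(t^3 - t) = 24.
        Var[W] = n(n+1)(2n+1)/24 - sum(t^3-t)/48 = 1710/24 - 24/48 = 70.75.
        z = (W - E[W]) / sqrt(Var[W]) = (10 - 22.5) / 8.4113 = -1.4861.
        Two-sided p = 2*Phi(z) = 0.137254.
Step 6: alpha = 0.05. fail to reject H0.

W+ = 35, W- = 10, W = min = 10, p = 0.137254, fail to reject H0.


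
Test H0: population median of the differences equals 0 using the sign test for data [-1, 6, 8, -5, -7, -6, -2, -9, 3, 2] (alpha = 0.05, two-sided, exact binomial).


Step 1: Discard zero differences. Original n = 10; n_eff = number of nonzero differences = 10.
Nonzero differences (with sign): -1, +6, +8, -5, -7, -6, -2, -9, +3, +2
Step 2: Count signs: positive = 4, negative = 6.
Step 3: Under H0: P(positive) = 0.5, so the number of positives S ~ Bin(10, 0.5).
Step 4: Two-sided exact p-value = sum of Bin(10,0.5) probabilities at or below the observed probability = 0.753906.
Step 5: alpha = 0.05. fail to reject H0.

n_eff = 10, pos = 4, neg = 6, p = 0.753906, fail to reject H0.


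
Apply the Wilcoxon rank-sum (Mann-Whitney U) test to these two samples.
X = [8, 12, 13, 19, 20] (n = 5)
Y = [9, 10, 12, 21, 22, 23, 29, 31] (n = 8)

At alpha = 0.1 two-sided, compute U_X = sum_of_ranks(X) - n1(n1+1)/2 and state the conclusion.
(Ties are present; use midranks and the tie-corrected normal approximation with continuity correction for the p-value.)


Step 1: Combine and sort all 13 observations; assign midranks.
sorted (value, group): (8,X), (9,Y), (10,Y), (12,X), (12,Y), (13,X), (19,X), (20,X), (21,Y), (22,Y), (23,Y), (29,Y), (31,Y)
ranks: 8->1, 9->2, 10->3, 12->4.5, 12->4.5, 13->6, 19->7, 20->8, 21->9, 22->10, 23->11, 29->12, 31->13
Step 2: Rank sum for X: R1 = 1 + 4.5 + 6 + 7 + 8 = 26.5.
Step 3: U_X = R1 - n1(n1+1)/2 = 26.5 - 5*6/2 = 26.5 - 15 = 11.5.
       U_Y = n1*n2 - U_X = 40 - 11.5 = 28.5.
Step 4: Ties are present, so use the tie-corrected normal approximation (with continuity correction) for the p-value.
Step 5: p-value = 0.240919; compare to alpha = 0.1. fail to reject H0.

U_X = 11.5, p = 0.240919, fail to reject H0 at alpha = 0.1.


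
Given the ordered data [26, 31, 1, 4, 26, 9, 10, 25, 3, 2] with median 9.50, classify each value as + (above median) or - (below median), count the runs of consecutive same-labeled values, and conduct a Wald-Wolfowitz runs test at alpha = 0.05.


Step 1: Compute median = 9.50; label A = above, B = below.
Labels in order: AABBABAABB  (n_A = 5, n_B = 5)
Step 2: Count runs R = 6.
Step 3: Under H0 (random ordering), E[R] = 2*n_A*n_B/(n_A+n_B) + 1 = 2*5*5/10 + 1 = 6.0000.
        Var[R] = 2*n_A*n_B*(2*n_A*n_B - n_A - n_B) / ((n_A+n_B)^2 * (n_A+n_B-1)) = 2000/900 = 2.2222.
        SD[R] = 1.4907.
Step 4: R = E[R], so z = 0 with no continuity correction.
Step 5: Two-sided p-value via normal approximation = 2*(1 - Phi(|z|)) = 1.000000.
Step 6: alpha = 0.05. fail to reject H0.

R = 6, z = 0.0000, p = 1.000000, fail to reject H0.


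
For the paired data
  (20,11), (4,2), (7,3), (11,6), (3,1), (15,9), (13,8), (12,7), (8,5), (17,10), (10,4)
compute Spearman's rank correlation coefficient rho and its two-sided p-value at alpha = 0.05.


Step 1: Rank x and y separately (midranks; no ties here).
rank(x): 20->11, 4->2, 7->3, 11->6, 3->1, 15->9, 13->8, 12->7, 8->4, 17->10, 10->5
rank(y): 11->11, 2->2, 3->3, 6->6, 1->1, 9->9, 8->8, 7->7, 5->5, 10->10, 4->4
Step 2: d_i = R_x(i) - R_y(i); compute d_i^2.
  (11-11)^2=0, (2-2)^2=0, (3-3)^2=0, (6-6)^2=0, (1-1)^2=0, (9-9)^2=0, (8-8)^2=0, (7-7)^2=0, (4-5)^2=1, (10-10)^2=0, (5-4)^2=1
sum(d^2) = 2.
Step 3: rho = 1 - 6*2 / (11*(11^2 - 1)) = 1 - 12/1320 = 0.990909.
Step 4: Under H0, t = rho * sqrt((n-2)/(1-rho^2)) = 22.0966 ~ t(9).
Step 5: Two-sided p-value from the t-distribution with 9 df = 0.000000.
Step 6: alpha = 0.05. reject H0.

rho = 0.9909, p = 0.000000, reject H0 at alpha = 0.05.


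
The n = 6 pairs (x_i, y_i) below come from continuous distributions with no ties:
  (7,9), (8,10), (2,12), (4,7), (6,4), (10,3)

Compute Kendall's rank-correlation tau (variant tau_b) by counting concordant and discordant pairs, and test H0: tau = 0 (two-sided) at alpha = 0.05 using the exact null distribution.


Step 1: Enumerate the 15 unordered pairs (i,j) with i<j and classify each by sign(x_j-x_i) * sign(y_j-y_i).
  (1,2):dx=+1,dy=+1->C; (1,3):dx=-5,dy=+3->D; (1,4):dx=-3,dy=-2->C; (1,5):dx=-1,dy=-5->C
  (1,6):dx=+3,dy=-6->D; (2,3):dx=-6,dy=+2->D; (2,4):dx=-4,dy=-3->C; (2,5):dx=-2,dy=-6->C
  (2,6):dx=+2,dy=-7->D; (3,4):dx=+2,dy=-5->D; (3,5):dx=+4,dy=-8->D; (3,6):dx=+8,dy=-9->D
  (4,5):dx=+2,dy=-3->D; (4,6):dx=+6,dy=-4->D; (5,6):dx=+4,dy=-1->D
Step 2: C = 5, D = 10, total pairs = 15.
Step 3: tau = (C - D)/(n(n-1)/2) = (5 - 10)/15 = -0.333333.
Step 4: Exact two-sided p-value (enumerate n! = 720 permutations of y under H0): p = 0.469444.
Step 5: alpha = 0.05. fail to reject H0.

tau_b = -0.3333 (C=5, D=10), p = 0.469444, fail to reject H0.


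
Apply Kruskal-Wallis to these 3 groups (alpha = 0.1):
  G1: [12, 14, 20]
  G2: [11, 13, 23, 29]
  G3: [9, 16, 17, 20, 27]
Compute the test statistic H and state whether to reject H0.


Step 1: Combine all N = 12 observations and assign midranks.
sorted (value, group, rank): (9,G3,1), (11,G2,2), (12,G1,3), (13,G2,4), (14,G1,5), (16,G3,6), (17,G3,7), (20,G1,8.5), (20,G3,8.5), (23,G2,10), (27,G3,11), (29,G2,12)
Step 2: Sum ranks within each group.
R_1 = 16.5 (n_1 = 3)
R_2 = 28 (n_2 = 4)
R_3 = 33.5 (n_3 = 5)
Step 3: H = 12/(N(N+1)) * sum(R_i^2/n_i) - 3(N+1)
     = 12/(12*13) * (16.5^2/3 + 28^2/4 + 33.5^2/5) - 3*13
     = 0.076923 * 511.2 - 39
     = 0.323077.
Step 4: Ties present; correction factor C = 1 - 6/(12^3 - 12) = 0.996503. Corrected H = 0.323077 / 0.996503 = 0.324211.
Step 5: Under H0, H ~ chi^2(2); p-value = 0.850352.
Step 6: alpha = 0.1. fail to reject H0.

H = 0.3242, df = 2, p = 0.850352, fail to reject H0.


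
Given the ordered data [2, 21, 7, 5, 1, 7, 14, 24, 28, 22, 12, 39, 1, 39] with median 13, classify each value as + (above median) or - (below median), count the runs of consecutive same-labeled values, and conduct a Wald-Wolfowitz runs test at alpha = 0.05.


Step 1: Compute median = 13; label A = above, B = below.
Labels in order: BABBBBAAAABABA  (n_A = 7, n_B = 7)
Step 2: Count runs R = 8.
Step 3: Under H0 (random ordering), E[R] = 2*n_A*n_B/(n_A+n_B) + 1 = 2*7*7/14 + 1 = 8.0000.
        Var[R] = 2*n_A*n_B*(2*n_A*n_B - n_A - n_B) / ((n_A+n_B)^2 * (n_A+n_B-1)) = 8232/2548 = 3.2308.
        SD[R] = 1.7974.
Step 4: R = E[R], so z = 0 with no continuity correction.
Step 5: Two-sided p-value via normal approximation = 2*(1 - Phi(|z|)) = 1.000000.
Step 6: alpha = 0.05. fail to reject H0.

R = 8, z = 0.0000, p = 1.000000, fail to reject H0.


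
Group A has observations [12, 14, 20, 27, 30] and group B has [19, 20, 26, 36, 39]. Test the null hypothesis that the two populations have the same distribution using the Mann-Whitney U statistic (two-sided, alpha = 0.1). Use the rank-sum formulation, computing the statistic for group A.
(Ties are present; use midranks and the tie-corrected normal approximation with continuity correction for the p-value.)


Step 1: Combine and sort all 10 observations; assign midranks.
sorted (value, group): (12,X), (14,X), (19,Y), (20,X), (20,Y), (26,Y), (27,X), (30,X), (36,Y), (39,Y)
ranks: 12->1, 14->2, 19->3, 20->4.5, 20->4.5, 26->6, 27->7, 30->8, 36->9, 39->10
Step 2: Rank sum for X: R1 = 1 + 2 + 4.5 + 7 + 8 = 22.5.
Step 3: U_X = R1 - n1(n1+1)/2 = 22.5 - 5*6/2 = 22.5 - 15 = 7.5.
       U_Y = n1*n2 - U_X = 25 - 7.5 = 17.5.
Step 4: Ties are present, so use the tie-corrected normal approximation (with continuity correction) for the p-value.
Step 5: p-value = 0.345742; compare to alpha = 0.1. fail to reject H0.

U_X = 7.5, p = 0.345742, fail to reject H0 at alpha = 0.1.


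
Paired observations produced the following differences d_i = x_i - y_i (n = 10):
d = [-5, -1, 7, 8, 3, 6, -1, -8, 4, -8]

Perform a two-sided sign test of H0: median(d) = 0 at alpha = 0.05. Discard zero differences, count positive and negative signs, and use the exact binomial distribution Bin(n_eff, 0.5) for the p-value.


Step 1: Discard zero differences. Original n = 10; n_eff = number of nonzero differences = 10.
Nonzero differences (with sign): -5, -1, +7, +8, +3, +6, -1, -8, +4, -8
Step 2: Count signs: positive = 5, negative = 5.
Step 3: Under H0: P(positive) = 0.5, so the number of positives S ~ Bin(10, 0.5).
Step 4: Two-sided exact p-value = sum of Bin(10,0.5) probabilities at or below the observed probability = 1.000000.
Step 5: alpha = 0.05. fail to reject H0.

n_eff = 10, pos = 5, neg = 5, p = 1.000000, fail to reject H0.


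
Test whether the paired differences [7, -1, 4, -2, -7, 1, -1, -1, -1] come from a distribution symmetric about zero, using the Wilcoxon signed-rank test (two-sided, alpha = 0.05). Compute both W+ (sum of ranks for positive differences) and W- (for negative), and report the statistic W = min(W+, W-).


Step 1: Drop any zero differences (none here) and take |d_i|.
|d| = [7, 1, 4, 2, 7, 1, 1, 1, 1]
Step 2: Midrank |d_i| (ties get averaged ranks).
ranks: |7|->8.5, |1|->3, |4|->7, |2|->6, |7|->8.5, |1|->3, |1|->3, |1|->3, |1|->3
Step 3: Attach original signs; sum ranks with positive sign and with negative sign.
W+ = 8.5 + 7 + 3 = 18.5
W- = 3 + 6 + 8.5 + 3 + 3 + 3 = 26.5
(Check: W+ + W- = 45 should equal n(n+1)/2 = 45.)
Step 4: Test statistic W = min(W+, W-) = 18.5.
Step 5: Ties in |d|, so use the tie-corrected normal approximation.
        E[W] = n(n+1)/4 = 9*10/4 = 22.5.
        Tie groups: |d|=1 (t=5), |d|=7 (t=2); sum(t^3 - t) = 126.
        Var[W] = n(n+1)(2n+1)/24 - sum(t^3-t)/48 = 1710/24 - 126/48 = 68.625.
        z = (W - E[W]) / sqrt(Var[W]) = (18.5 - 22.5) / 8.2840 = -0.4829.
        Two-sided p = 2*Phi(z) = 0.629197.
Step 6: alpha = 0.05. fail to reject H0.

W+ = 18.5, W- = 26.5, W = min = 18.5, p = 0.629197, fail to reject H0.


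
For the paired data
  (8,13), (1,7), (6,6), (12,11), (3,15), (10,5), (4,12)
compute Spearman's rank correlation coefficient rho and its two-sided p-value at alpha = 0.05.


Step 1: Rank x and y separately (midranks; no ties here).
rank(x): 8->5, 1->1, 6->4, 12->7, 3->2, 10->6, 4->3
rank(y): 13->6, 7->3, 6->2, 11->4, 15->7, 5->1, 12->5
Step 2: d_i = R_x(i) - R_y(i); compute d_i^2.
  (5-6)^2=1, (1-3)^2=4, (4-2)^2=4, (7-4)^2=9, (2-7)^2=25, (6-1)^2=25, (3-5)^2=4
sum(d^2) = 72.
Step 3: rho = 1 - 6*72 / (7*(7^2 - 1)) = 1 - 432/336 = -0.285714.
Step 4: Under H0, t = rho * sqrt((n-2)/(1-rho^2)) = -0.6667 ~ t(5).
Step 5: Two-sided p-value from the t-distribution with 5 df = 0.534509.
Step 6: alpha = 0.05. fail to reject H0.

rho = -0.2857, p = 0.534509, fail to reject H0 at alpha = 0.05.


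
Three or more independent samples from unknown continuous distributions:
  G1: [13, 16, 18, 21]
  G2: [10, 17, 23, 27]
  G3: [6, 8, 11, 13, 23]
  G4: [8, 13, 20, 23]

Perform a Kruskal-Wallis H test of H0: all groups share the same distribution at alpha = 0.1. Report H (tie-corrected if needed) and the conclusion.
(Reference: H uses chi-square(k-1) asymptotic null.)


Step 1: Combine all N = 17 observations and assign midranks.
sorted (value, group, rank): (6,G3,1), (8,G3,2.5), (8,G4,2.5), (10,G2,4), (11,G3,5), (13,G1,7), (13,G3,7), (13,G4,7), (16,G1,9), (17,G2,10), (18,G1,11), (20,G4,12), (21,G1,13), (23,G2,15), (23,G3,15), (23,G4,15), (27,G2,17)
Step 2: Sum ranks within each group.
R_1 = 40 (n_1 = 4)
R_2 = 46 (n_2 = 4)
R_3 = 30.5 (n_3 = 5)
R_4 = 36.5 (n_4 = 4)
Step 3: H = 12/(N(N+1)) * sum(R_i^2/n_i) - 3(N+1)
     = 12/(17*18) * (40^2/4 + 46^2/4 + 30.5^2/5 + 36.5^2/4) - 3*18
     = 0.039216 * 1448.11 - 54
     = 2.788725.
Step 4: Ties present; correction factor C = 1 - 54/(17^3 - 17) = 0.988971. Corrected H = 2.788725 / 0.988971 = 2.819827.
Step 5: Under H0, H ~ chi^2(3); p-value = 0.420247.
Step 6: alpha = 0.1. fail to reject H0.

H = 2.8198, df = 3, p = 0.420247, fail to reject H0.


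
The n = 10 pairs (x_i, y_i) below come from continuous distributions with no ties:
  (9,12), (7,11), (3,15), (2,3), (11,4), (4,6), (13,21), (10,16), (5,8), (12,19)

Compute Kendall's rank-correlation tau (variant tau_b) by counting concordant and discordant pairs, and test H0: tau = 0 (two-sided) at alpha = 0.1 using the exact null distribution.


Step 1: Enumerate the 45 unordered pairs (i,j) with i<j and classify each by sign(x_j-x_i) * sign(y_j-y_i).
  (1,2):dx=-2,dy=-1->C; (1,3):dx=-6,dy=+3->D; (1,4):dx=-7,dy=-9->C; (1,5):dx=+2,dy=-8->D
  (1,6):dx=-5,dy=-6->C; (1,7):dx=+4,dy=+9->C; (1,8):dx=+1,dy=+4->C; (1,9):dx=-4,dy=-4->C
  (1,10):dx=+3,dy=+7->C; (2,3):dx=-4,dy=+4->D; (2,4):dx=-5,dy=-8->C; (2,5):dx=+4,dy=-7->D
  (2,6):dx=-3,dy=-5->C; (2,7):dx=+6,dy=+10->C; (2,8):dx=+3,dy=+5->C; (2,9):dx=-2,dy=-3->C
  (2,10):dx=+5,dy=+8->C; (3,4):dx=-1,dy=-12->C; (3,5):dx=+8,dy=-11->D; (3,6):dx=+1,dy=-9->D
  (3,7):dx=+10,dy=+6->C; (3,8):dx=+7,dy=+1->C; (3,9):dx=+2,dy=-7->D; (3,10):dx=+9,dy=+4->C
  (4,5):dx=+9,dy=+1->C; (4,6):dx=+2,dy=+3->C; (4,7):dx=+11,dy=+18->C; (4,8):dx=+8,dy=+13->C
  (4,9):dx=+3,dy=+5->C; (4,10):dx=+10,dy=+16->C; (5,6):dx=-7,dy=+2->D; (5,7):dx=+2,dy=+17->C
  (5,8):dx=-1,dy=+12->D; (5,9):dx=-6,dy=+4->D; (5,10):dx=+1,dy=+15->C; (6,7):dx=+9,dy=+15->C
  (6,8):dx=+6,dy=+10->C; (6,9):dx=+1,dy=+2->C; (6,10):dx=+8,dy=+13->C; (7,8):dx=-3,dy=-5->C
  (7,9):dx=-8,dy=-13->C; (7,10):dx=-1,dy=-2->C; (8,9):dx=-5,dy=-8->C; (8,10):dx=+2,dy=+3->C
  (9,10):dx=+7,dy=+11->C
Step 2: C = 35, D = 10, total pairs = 45.
Step 3: tau = (C - D)/(n(n-1)/2) = (35 - 10)/45 = 0.555556.
Step 4: Exact two-sided p-value (enumerate n! = 3628800 permutations of y under H0): p = 0.028609.
Step 5: alpha = 0.1. reject H0.

tau_b = 0.5556 (C=35, D=10), p = 0.028609, reject H0.


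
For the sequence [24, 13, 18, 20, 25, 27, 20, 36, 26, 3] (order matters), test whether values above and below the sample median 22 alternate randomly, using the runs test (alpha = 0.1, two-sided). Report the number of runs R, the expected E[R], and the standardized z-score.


Step 1: Compute median = 22; label A = above, B = below.
Labels in order: ABBBAABAAB  (n_A = 5, n_B = 5)
Step 2: Count runs R = 6.
Step 3: Under H0 (random ordering), E[R] = 2*n_A*n_B/(n_A+n_B) + 1 = 2*5*5/10 + 1 = 6.0000.
        Var[R] = 2*n_A*n_B*(2*n_A*n_B - n_A - n_B) / ((n_A+n_B)^2 * (n_A+n_B-1)) = 2000/900 = 2.2222.
        SD[R] = 1.4907.
Step 4: R = E[R], so z = 0 with no continuity correction.
Step 5: Two-sided p-value via normal approximation = 2*(1 - Phi(|z|)) = 1.000000.
Step 6: alpha = 0.1. fail to reject H0.

R = 6, z = 0.0000, p = 1.000000, fail to reject H0.


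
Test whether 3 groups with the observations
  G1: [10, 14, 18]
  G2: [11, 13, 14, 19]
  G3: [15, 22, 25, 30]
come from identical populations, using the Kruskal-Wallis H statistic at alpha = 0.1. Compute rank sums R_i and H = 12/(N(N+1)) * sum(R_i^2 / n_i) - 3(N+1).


Step 1: Combine all N = 11 observations and assign midranks.
sorted (value, group, rank): (10,G1,1), (11,G2,2), (13,G2,3), (14,G1,4.5), (14,G2,4.5), (15,G3,6), (18,G1,7), (19,G2,8), (22,G3,9), (25,G3,10), (30,G3,11)
Step 2: Sum ranks within each group.
R_1 = 12.5 (n_1 = 3)
R_2 = 17.5 (n_2 = 4)
R_3 = 36 (n_3 = 4)
Step 3: H = 12/(N(N+1)) * sum(R_i^2/n_i) - 3(N+1)
     = 12/(11*12) * (12.5^2/3 + 17.5^2/4 + 36^2/4) - 3*12
     = 0.090909 * 452.646 - 36
     = 5.149621.
Step 4: Ties present; correction factor C = 1 - 6/(11^3 - 11) = 0.995455. Corrected H = 5.149621 / 0.995455 = 5.173135.
Step 5: Under H0, H ~ chi^2(2); p-value = 0.075278.
Step 6: alpha = 0.1. reject H0.

H = 5.1731, df = 2, p = 0.075278, reject H0.


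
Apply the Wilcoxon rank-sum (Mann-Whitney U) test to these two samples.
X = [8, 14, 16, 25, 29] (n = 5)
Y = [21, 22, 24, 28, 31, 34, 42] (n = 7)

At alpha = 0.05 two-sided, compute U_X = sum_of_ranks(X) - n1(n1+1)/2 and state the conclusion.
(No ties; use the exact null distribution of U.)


Step 1: Combine and sort all 12 observations; assign midranks.
sorted (value, group): (8,X), (14,X), (16,X), (21,Y), (22,Y), (24,Y), (25,X), (28,Y), (29,X), (31,Y), (34,Y), (42,Y)
ranks: 8->1, 14->2, 16->3, 21->4, 22->5, 24->6, 25->7, 28->8, 29->9, 31->10, 34->11, 42->12
Step 2: Rank sum for X: R1 = 1 + 2 + 3 + 7 + 9 = 22.
Step 3: U_X = R1 - n1(n1+1)/2 = 22 - 5*6/2 = 22 - 15 = 7.
       U_Y = n1*n2 - U_X = 35 - 7 = 28.
Step 4: No ties, so the exact null distribution of U (based on enumerating the C(12,5) = 792 equally likely rank assignments) gives the two-sided p-value.
Step 5: p-value = 0.106061; compare to alpha = 0.05. fail to reject H0.

U_X = 7, p = 0.106061, fail to reject H0 at alpha = 0.05.


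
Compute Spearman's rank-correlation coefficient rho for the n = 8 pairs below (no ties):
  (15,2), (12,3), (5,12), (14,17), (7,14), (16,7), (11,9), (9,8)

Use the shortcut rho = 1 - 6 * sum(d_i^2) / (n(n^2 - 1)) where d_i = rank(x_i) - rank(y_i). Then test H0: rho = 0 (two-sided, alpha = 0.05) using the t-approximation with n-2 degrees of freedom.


Step 1: Rank x and y separately (midranks; no ties here).
rank(x): 15->7, 12->5, 5->1, 14->6, 7->2, 16->8, 11->4, 9->3
rank(y): 2->1, 3->2, 12->6, 17->8, 14->7, 7->3, 9->5, 8->4
Step 2: d_i = R_x(i) - R_y(i); compute d_i^2.
  (7-1)^2=36, (5-2)^2=9, (1-6)^2=25, (6-8)^2=4, (2-7)^2=25, (8-3)^2=25, (4-5)^2=1, (3-4)^2=1
sum(d^2) = 126.
Step 3: rho = 1 - 6*126 / (8*(8^2 - 1)) = 1 - 756/504 = -0.500000.
Step 4: Under H0, t = rho * sqrt((n-2)/(1-rho^2)) = -1.4142 ~ t(6).
Step 5: Two-sided p-value from the t-distribution with 6 df = 0.207031.
Step 6: alpha = 0.05. fail to reject H0.

rho = -0.5000, p = 0.207031, fail to reject H0 at alpha = 0.05.


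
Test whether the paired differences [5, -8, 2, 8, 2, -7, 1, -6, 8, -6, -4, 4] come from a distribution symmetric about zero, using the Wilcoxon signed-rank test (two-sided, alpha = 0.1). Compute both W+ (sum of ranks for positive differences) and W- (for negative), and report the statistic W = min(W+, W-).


Step 1: Drop any zero differences (none here) and take |d_i|.
|d| = [5, 8, 2, 8, 2, 7, 1, 6, 8, 6, 4, 4]
Step 2: Midrank |d_i| (ties get averaged ranks).
ranks: |5|->6, |8|->11, |2|->2.5, |8|->11, |2|->2.5, |7|->9, |1|->1, |6|->7.5, |8|->11, |6|->7.5, |4|->4.5, |4|->4.5
Step 3: Attach original signs; sum ranks with positive sign and with negative sign.
W+ = 6 + 2.5 + 11 + 2.5 + 1 + 11 + 4.5 = 38.5
W- = 11 + 9 + 7.5 + 7.5 + 4.5 = 39.5
(Check: W+ + W- = 78 should equal n(n+1)/2 = 78.)
Step 4: Test statistic W = min(W+, W-) = 38.5.
Step 5: Ties in |d|, so use the tie-corrected normal approximation.
        E[W] = n(n+1)/4 = 12*13/4 = 39.
        Tie groups: |d|=2 (t=2), |d|=4 (t=2), |d|=6 (t=2), |d|=8 (t=3); sum(t^3 - t) = 42.
        Var[W] = n(n+1)(2n+1)/24 - sum(t^3-t)/48 = 3900/24 - 42/48 = 161.625.
        z = (W - E[W]) / sqrt(Var[W]) = (38.5 - 39) / 12.7132 = -0.0393.
        Two-sided p = 2*Phi(z) = 0.968628.
Step 6: alpha = 0.1. fail to reject H0.

W+ = 38.5, W- = 39.5, W = min = 38.5, p = 0.968628, fail to reject H0.


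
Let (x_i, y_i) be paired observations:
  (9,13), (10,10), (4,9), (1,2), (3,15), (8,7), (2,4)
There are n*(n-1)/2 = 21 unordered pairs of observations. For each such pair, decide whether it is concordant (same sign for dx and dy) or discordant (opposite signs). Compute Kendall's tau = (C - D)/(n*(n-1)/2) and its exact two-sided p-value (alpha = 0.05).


Step 1: Enumerate the 21 unordered pairs (i,j) with i<j and classify each by sign(x_j-x_i) * sign(y_j-y_i).
  (1,2):dx=+1,dy=-3->D; (1,3):dx=-5,dy=-4->C; (1,4):dx=-8,dy=-11->C; (1,5):dx=-6,dy=+2->D
  (1,6):dx=-1,dy=-6->C; (1,7):dx=-7,dy=-9->C; (2,3):dx=-6,dy=-1->C; (2,4):dx=-9,dy=-8->C
  (2,5):dx=-7,dy=+5->D; (2,6):dx=-2,dy=-3->C; (2,7):dx=-8,dy=-6->C; (3,4):dx=-3,dy=-7->C
  (3,5):dx=-1,dy=+6->D; (3,6):dx=+4,dy=-2->D; (3,7):dx=-2,dy=-5->C; (4,5):dx=+2,dy=+13->C
  (4,6):dx=+7,dy=+5->C; (4,7):dx=+1,dy=+2->C; (5,6):dx=+5,dy=-8->D; (5,7):dx=-1,dy=-11->C
  (6,7):dx=-6,dy=-3->C
Step 2: C = 15, D = 6, total pairs = 21.
Step 3: tau = (C - D)/(n(n-1)/2) = (15 - 6)/21 = 0.428571.
Step 4: Exact two-sided p-value (enumerate n! = 5040 permutations of y under H0): p = 0.238889.
Step 5: alpha = 0.05. fail to reject H0.

tau_b = 0.4286 (C=15, D=6), p = 0.238889, fail to reject H0.


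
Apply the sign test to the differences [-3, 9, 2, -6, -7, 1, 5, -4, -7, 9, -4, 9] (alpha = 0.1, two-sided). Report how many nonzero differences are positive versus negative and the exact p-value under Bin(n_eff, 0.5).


Step 1: Discard zero differences. Original n = 12; n_eff = number of nonzero differences = 12.
Nonzero differences (with sign): -3, +9, +2, -6, -7, +1, +5, -4, -7, +9, -4, +9
Step 2: Count signs: positive = 6, negative = 6.
Step 3: Under H0: P(positive) = 0.5, so the number of positives S ~ Bin(12, 0.5).
Step 4: Two-sided exact p-value = sum of Bin(12,0.5) probabilities at or below the observed probability = 1.000000.
Step 5: alpha = 0.1. fail to reject H0.

n_eff = 12, pos = 6, neg = 6, p = 1.000000, fail to reject H0.


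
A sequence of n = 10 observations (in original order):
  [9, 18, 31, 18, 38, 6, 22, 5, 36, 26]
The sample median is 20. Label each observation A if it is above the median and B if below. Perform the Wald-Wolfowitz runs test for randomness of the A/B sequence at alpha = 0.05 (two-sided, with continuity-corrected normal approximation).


Step 1: Compute median = 20; label A = above, B = below.
Labels in order: BBABABABAA  (n_A = 5, n_B = 5)
Step 2: Count runs R = 8.
Step 3: Under H0 (random ordering), E[R] = 2*n_A*n_B/(n_A+n_B) + 1 = 2*5*5/10 + 1 = 6.0000.
        Var[R] = 2*n_A*n_B*(2*n_A*n_B - n_A - n_B) / ((n_A+n_B)^2 * (n_A+n_B-1)) = 2000/900 = 2.2222.
        SD[R] = 1.4907.
Step 4: Continuity-corrected z = (R - 0.5 - E[R]) / SD[R] = (8 - 0.5 - 6.0000) / 1.4907 = 1.0062.
Step 5: Two-sided p-value via normal approximation = 2*(1 - Phi(|z|)) = 0.314305.
Step 6: alpha = 0.05. fail to reject H0.

R = 8, z = 1.0062, p = 0.314305, fail to reject H0.


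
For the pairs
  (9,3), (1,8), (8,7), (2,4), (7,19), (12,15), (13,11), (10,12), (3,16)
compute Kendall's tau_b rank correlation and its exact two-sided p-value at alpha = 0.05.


Step 1: Enumerate the 36 unordered pairs (i,j) with i<j and classify each by sign(x_j-x_i) * sign(y_j-y_i).
  (1,2):dx=-8,dy=+5->D; (1,3):dx=-1,dy=+4->D; (1,4):dx=-7,dy=+1->D; (1,5):dx=-2,dy=+16->D
  (1,6):dx=+3,dy=+12->C; (1,7):dx=+4,dy=+8->C; (1,8):dx=+1,dy=+9->C; (1,9):dx=-6,dy=+13->D
  (2,3):dx=+7,dy=-1->D; (2,4):dx=+1,dy=-4->D; (2,5):dx=+6,dy=+11->C; (2,6):dx=+11,dy=+7->C
  (2,7):dx=+12,dy=+3->C; (2,8):dx=+9,dy=+4->C; (2,9):dx=+2,dy=+8->C; (3,4):dx=-6,dy=-3->C
  (3,5):dx=-1,dy=+12->D; (3,6):dx=+4,dy=+8->C; (3,7):dx=+5,dy=+4->C; (3,8):dx=+2,dy=+5->C
  (3,9):dx=-5,dy=+9->D; (4,5):dx=+5,dy=+15->C; (4,6):dx=+10,dy=+11->C; (4,7):dx=+11,dy=+7->C
  (4,8):dx=+8,dy=+8->C; (4,9):dx=+1,dy=+12->C; (5,6):dx=+5,dy=-4->D; (5,7):dx=+6,dy=-8->D
  (5,8):dx=+3,dy=-7->D; (5,9):dx=-4,dy=-3->C; (6,7):dx=+1,dy=-4->D; (6,8):dx=-2,dy=-3->C
  (6,9):dx=-9,dy=+1->D; (7,8):dx=-3,dy=+1->D; (7,9):dx=-10,dy=+5->D; (8,9):dx=-7,dy=+4->D
Step 2: C = 19, D = 17, total pairs = 36.
Step 3: tau = (C - D)/(n(n-1)/2) = (19 - 17)/36 = 0.055556.
Step 4: Exact two-sided p-value (enumerate n! = 362880 permutations of y under H0): p = 0.919455.
Step 5: alpha = 0.05. fail to reject H0.

tau_b = 0.0556 (C=19, D=17), p = 0.919455, fail to reject H0.


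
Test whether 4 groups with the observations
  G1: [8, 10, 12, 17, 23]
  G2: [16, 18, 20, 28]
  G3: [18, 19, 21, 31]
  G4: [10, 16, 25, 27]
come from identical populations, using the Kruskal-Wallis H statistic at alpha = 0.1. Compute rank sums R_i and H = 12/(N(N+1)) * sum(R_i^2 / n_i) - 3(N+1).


Step 1: Combine all N = 17 observations and assign midranks.
sorted (value, group, rank): (8,G1,1), (10,G1,2.5), (10,G4,2.5), (12,G1,4), (16,G2,5.5), (16,G4,5.5), (17,G1,7), (18,G2,8.5), (18,G3,8.5), (19,G3,10), (20,G2,11), (21,G3,12), (23,G1,13), (25,G4,14), (27,G4,15), (28,G2,16), (31,G3,17)
Step 2: Sum ranks within each group.
R_1 = 27.5 (n_1 = 5)
R_2 = 41 (n_2 = 4)
R_3 = 47.5 (n_3 = 4)
R_4 = 37 (n_4 = 4)
Step 3: H = 12/(N(N+1)) * sum(R_i^2/n_i) - 3(N+1)
     = 12/(17*18) * (27.5^2/5 + 41^2/4 + 47.5^2/4 + 37^2/4) - 3*18
     = 0.039216 * 1477.81 - 54
     = 3.953431.
Step 4: Ties present; correction factor C = 1 - 18/(17^3 - 17) = 0.996324. Corrected H = 3.953431 / 0.996324 = 3.968020.
Step 5: Under H0, H ~ chi^2(3); p-value = 0.264938.
Step 6: alpha = 0.1. fail to reject H0.

H = 3.9680, df = 3, p = 0.264938, fail to reject H0.


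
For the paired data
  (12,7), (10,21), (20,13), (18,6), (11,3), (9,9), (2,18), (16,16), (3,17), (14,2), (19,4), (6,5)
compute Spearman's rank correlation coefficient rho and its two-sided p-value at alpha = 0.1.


Step 1: Rank x and y separately (midranks; no ties here).
rank(x): 12->7, 10->5, 20->12, 18->10, 11->6, 9->4, 2->1, 16->9, 3->2, 14->8, 19->11, 6->3
rank(y): 7->6, 21->12, 13->8, 6->5, 3->2, 9->7, 18->11, 16->9, 17->10, 2->1, 4->3, 5->4
Step 2: d_i = R_x(i) - R_y(i); compute d_i^2.
  (7-6)^2=1, (5-12)^2=49, (12-8)^2=16, (10-5)^2=25, (6-2)^2=16, (4-7)^2=9, (1-11)^2=100, (9-9)^2=0, (2-10)^2=64, (8-1)^2=49, (11-3)^2=64, (3-4)^2=1
sum(d^2) = 394.
Step 3: rho = 1 - 6*394 / (12*(12^2 - 1)) = 1 - 2364/1716 = -0.377622.
Step 4: Under H0, t = rho * sqrt((n-2)/(1-rho^2)) = -1.2896 ~ t(10).
Step 5: Two-sided p-value from the t-distribution with 10 df = 0.226206.
Step 6: alpha = 0.1. fail to reject H0.

rho = -0.3776, p = 0.226206, fail to reject H0 at alpha = 0.1.


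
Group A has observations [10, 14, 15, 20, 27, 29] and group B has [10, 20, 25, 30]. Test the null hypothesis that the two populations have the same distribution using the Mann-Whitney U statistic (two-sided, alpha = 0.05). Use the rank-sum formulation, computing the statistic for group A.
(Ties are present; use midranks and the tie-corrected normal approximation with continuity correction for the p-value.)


Step 1: Combine and sort all 10 observations; assign midranks.
sorted (value, group): (10,X), (10,Y), (14,X), (15,X), (20,X), (20,Y), (25,Y), (27,X), (29,X), (30,Y)
ranks: 10->1.5, 10->1.5, 14->3, 15->4, 20->5.5, 20->5.5, 25->7, 27->8, 29->9, 30->10
Step 2: Rank sum for X: R1 = 1.5 + 3 + 4 + 5.5 + 8 + 9 = 31.
Step 3: U_X = R1 - n1(n1+1)/2 = 31 - 6*7/2 = 31 - 21 = 10.
       U_Y = n1*n2 - U_X = 24 - 10 = 14.
Step 4: Ties are present, so use the tie-corrected normal approximation (with continuity correction) for the p-value.
Step 5: p-value = 0.747637; compare to alpha = 0.05. fail to reject H0.

U_X = 10, p = 0.747637, fail to reject H0 at alpha = 0.05.


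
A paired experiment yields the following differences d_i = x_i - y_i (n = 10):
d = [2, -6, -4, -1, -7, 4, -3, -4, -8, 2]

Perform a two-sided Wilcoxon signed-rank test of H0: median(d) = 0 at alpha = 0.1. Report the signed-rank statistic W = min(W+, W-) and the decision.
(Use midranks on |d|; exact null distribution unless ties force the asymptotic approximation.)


Step 1: Drop any zero differences (none here) and take |d_i|.
|d| = [2, 6, 4, 1, 7, 4, 3, 4, 8, 2]
Step 2: Midrank |d_i| (ties get averaged ranks).
ranks: |2|->2.5, |6|->8, |4|->6, |1|->1, |7|->9, |4|->6, |3|->4, |4|->6, |8|->10, |2|->2.5
Step 3: Attach original signs; sum ranks with positive sign and with negative sign.
W+ = 2.5 + 6 + 2.5 = 11
W- = 8 + 6 + 1 + 9 + 4 + 6 + 10 = 44
(Check: W+ + W- = 55 should equal n(n+1)/2 = 55.)
Step 4: Test statistic W = min(W+, W-) = 11.
Step 5: Ties in |d|, so use the tie-corrected normal approximation.
        E[W] = n(n+1)/4 = 10*11/4 = 27.5.
        Tie groups: |d|=2 (t=2), |d|=4 (t=3); sum(t^3 - t) = 30.
        Var[W] = n(n+1)(2n+1)/24 - sum(t^3-t)/48 = 2310/24 - 30/48 = 95.625.
        z = (W - E[W]) / sqrt(Var[W]) = (11 - 27.5) / 9.7788 = -1.6873.
        Two-sided p = 2*Phi(z) = 0.091541.
Step 6: alpha = 0.1. reject H0.

W+ = 11, W- = 44, W = min = 11, p = 0.091541, reject H0.


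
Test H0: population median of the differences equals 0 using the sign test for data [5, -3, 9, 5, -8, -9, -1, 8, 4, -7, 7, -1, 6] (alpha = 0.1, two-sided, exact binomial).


Step 1: Discard zero differences. Original n = 13; n_eff = number of nonzero differences = 13.
Nonzero differences (with sign): +5, -3, +9, +5, -8, -9, -1, +8, +4, -7, +7, -1, +6
Step 2: Count signs: positive = 7, negative = 6.
Step 3: Under H0: P(positive) = 0.5, so the number of positives S ~ Bin(13, 0.5).
Step 4: Two-sided exact p-value = sum of Bin(13,0.5) probabilities at or below the observed probability = 1.000000.
Step 5: alpha = 0.1. fail to reject H0.

n_eff = 13, pos = 7, neg = 6, p = 1.000000, fail to reject H0.


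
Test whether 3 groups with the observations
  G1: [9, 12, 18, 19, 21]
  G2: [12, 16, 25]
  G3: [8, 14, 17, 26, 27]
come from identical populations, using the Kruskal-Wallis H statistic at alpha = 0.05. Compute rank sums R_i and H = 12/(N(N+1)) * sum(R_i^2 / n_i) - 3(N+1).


Step 1: Combine all N = 13 observations and assign midranks.
sorted (value, group, rank): (8,G3,1), (9,G1,2), (12,G1,3.5), (12,G2,3.5), (14,G3,5), (16,G2,6), (17,G3,7), (18,G1,8), (19,G1,9), (21,G1,10), (25,G2,11), (26,G3,12), (27,G3,13)
Step 2: Sum ranks within each group.
R_1 = 32.5 (n_1 = 5)
R_2 = 20.5 (n_2 = 3)
R_3 = 38 (n_3 = 5)
Step 3: H = 12/(N(N+1)) * sum(R_i^2/n_i) - 3(N+1)
     = 12/(13*14) * (32.5^2/5 + 20.5^2/3 + 38^2/5) - 3*14
     = 0.065934 * 640.133 - 42
     = 0.206593.
Step 4: Ties present; correction factor C = 1 - 6/(13^3 - 13) = 0.997253. Corrected H = 0.206593 / 0.997253 = 0.207163.
Step 5: Under H0, H ~ chi^2(2); p-value = 0.901603.
Step 6: alpha = 0.05. fail to reject H0.

H = 0.2072, df = 2, p = 0.901603, fail to reject H0.


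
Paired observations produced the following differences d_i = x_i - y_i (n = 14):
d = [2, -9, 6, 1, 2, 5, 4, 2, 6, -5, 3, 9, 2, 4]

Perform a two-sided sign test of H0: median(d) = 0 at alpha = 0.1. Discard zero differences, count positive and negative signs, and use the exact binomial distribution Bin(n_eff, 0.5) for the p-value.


Step 1: Discard zero differences. Original n = 14; n_eff = number of nonzero differences = 14.
Nonzero differences (with sign): +2, -9, +6, +1, +2, +5, +4, +2, +6, -5, +3, +9, +2, +4
Step 2: Count signs: positive = 12, negative = 2.
Step 3: Under H0: P(positive) = 0.5, so the number of positives S ~ Bin(14, 0.5).
Step 4: Two-sided exact p-value = sum of Bin(14,0.5) probabilities at or below the observed probability = 0.012939.
Step 5: alpha = 0.1. reject H0.

n_eff = 14, pos = 12, neg = 2, p = 0.012939, reject H0.


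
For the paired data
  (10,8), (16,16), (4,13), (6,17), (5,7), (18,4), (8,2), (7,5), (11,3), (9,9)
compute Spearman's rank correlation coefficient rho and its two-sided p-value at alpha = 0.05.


Step 1: Rank x and y separately (midranks; no ties here).
rank(x): 10->7, 16->9, 4->1, 6->3, 5->2, 18->10, 8->5, 7->4, 11->8, 9->6
rank(y): 8->6, 16->9, 13->8, 17->10, 7->5, 4->3, 2->1, 5->4, 3->2, 9->7
Step 2: d_i = R_x(i) - R_y(i); compute d_i^2.
  (7-6)^2=1, (9-9)^2=0, (1-8)^2=49, (3-10)^2=49, (2-5)^2=9, (10-3)^2=49, (5-1)^2=16, (4-4)^2=0, (8-2)^2=36, (6-7)^2=1
sum(d^2) = 210.
Step 3: rho = 1 - 6*210 / (10*(10^2 - 1)) = 1 - 1260/990 = -0.272727.
Step 4: Under H0, t = rho * sqrt((n-2)/(1-rho^2)) = -0.8018 ~ t(8).
Step 5: Two-sided p-value from the t-distribution with 8 df = 0.445838.
Step 6: alpha = 0.05. fail to reject H0.

rho = -0.2727, p = 0.445838, fail to reject H0 at alpha = 0.05.


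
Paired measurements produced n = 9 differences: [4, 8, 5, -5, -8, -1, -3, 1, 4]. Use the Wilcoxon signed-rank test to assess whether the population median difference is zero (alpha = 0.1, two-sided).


Step 1: Drop any zero differences (none here) and take |d_i|.
|d| = [4, 8, 5, 5, 8, 1, 3, 1, 4]
Step 2: Midrank |d_i| (ties get averaged ranks).
ranks: |4|->4.5, |8|->8.5, |5|->6.5, |5|->6.5, |8|->8.5, |1|->1.5, |3|->3, |1|->1.5, |4|->4.5
Step 3: Attach original signs; sum ranks with positive sign and with negative sign.
W+ = 4.5 + 8.5 + 6.5 + 1.5 + 4.5 = 25.5
W- = 6.5 + 8.5 + 1.5 + 3 = 19.5
(Check: W+ + W- = 45 should equal n(n+1)/2 = 45.)
Step 4: Test statistic W = min(W+, W-) = 19.5.
Step 5: Ties in |d|, so use the tie-corrected normal approximation.
        E[W] = n(n+1)/4 = 9*10/4 = 22.5.
        Tie groups: |d|=1 (t=2), |d|=4 (t=2), |d|=5 (t=2), |d|=8 (t=2); sum(t^3 - t) = 24.
        Var[W] = n(n+1)(2n+1)/24 - sum(t^3-t)/48 = 1710/24 - 24/48 = 70.75.
        z = (W - E[W]) / sqrt(Var[W]) = (19.5 - 22.5) / 8.4113 = -0.3567.
        Two-sided p = 2*Phi(z) = 0.721344.
Step 6: alpha = 0.1. fail to reject H0.

W+ = 25.5, W- = 19.5, W = min = 19.5, p = 0.721344, fail to reject H0.


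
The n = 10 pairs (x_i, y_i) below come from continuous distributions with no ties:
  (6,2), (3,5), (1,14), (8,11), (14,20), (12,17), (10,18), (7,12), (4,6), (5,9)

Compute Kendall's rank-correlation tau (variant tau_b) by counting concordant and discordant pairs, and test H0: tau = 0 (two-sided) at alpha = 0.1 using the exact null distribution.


Step 1: Enumerate the 45 unordered pairs (i,j) with i<j and classify each by sign(x_j-x_i) * sign(y_j-y_i).
  (1,2):dx=-3,dy=+3->D; (1,3):dx=-5,dy=+12->D; (1,4):dx=+2,dy=+9->C; (1,5):dx=+8,dy=+18->C
  (1,6):dx=+6,dy=+15->C; (1,7):dx=+4,dy=+16->C; (1,8):dx=+1,dy=+10->C; (1,9):dx=-2,dy=+4->D
  (1,10):dx=-1,dy=+7->D; (2,3):dx=-2,dy=+9->D; (2,4):dx=+5,dy=+6->C; (2,5):dx=+11,dy=+15->C
  (2,6):dx=+9,dy=+12->C; (2,7):dx=+7,dy=+13->C; (2,8):dx=+4,dy=+7->C; (2,9):dx=+1,dy=+1->C
  (2,10):dx=+2,dy=+4->C; (3,4):dx=+7,dy=-3->D; (3,5):dx=+13,dy=+6->C; (3,6):dx=+11,dy=+3->C
  (3,7):dx=+9,dy=+4->C; (3,8):dx=+6,dy=-2->D; (3,9):dx=+3,dy=-8->D; (3,10):dx=+4,dy=-5->D
  (4,5):dx=+6,dy=+9->C; (4,6):dx=+4,dy=+6->C; (4,7):dx=+2,dy=+7->C; (4,8):dx=-1,dy=+1->D
  (4,9):dx=-4,dy=-5->C; (4,10):dx=-3,dy=-2->C; (5,6):dx=-2,dy=-3->C; (5,7):dx=-4,dy=-2->C
  (5,8):dx=-7,dy=-8->C; (5,9):dx=-10,dy=-14->C; (5,10):dx=-9,dy=-11->C; (6,7):dx=-2,dy=+1->D
  (6,8):dx=-5,dy=-5->C; (6,9):dx=-8,dy=-11->C; (6,10):dx=-7,dy=-8->C; (7,8):dx=-3,dy=-6->C
  (7,9):dx=-6,dy=-12->C; (7,10):dx=-5,dy=-9->C; (8,9):dx=-3,dy=-6->C; (8,10):dx=-2,dy=-3->C
  (9,10):dx=+1,dy=+3->C
Step 2: C = 34, D = 11, total pairs = 45.
Step 3: tau = (C - D)/(n(n-1)/2) = (34 - 11)/45 = 0.511111.
Step 4: Exact two-sided p-value (enumerate n! = 3628800 permutations of y under H0): p = 0.046623.
Step 5: alpha = 0.1. reject H0.

tau_b = 0.5111 (C=34, D=11), p = 0.046623, reject H0.


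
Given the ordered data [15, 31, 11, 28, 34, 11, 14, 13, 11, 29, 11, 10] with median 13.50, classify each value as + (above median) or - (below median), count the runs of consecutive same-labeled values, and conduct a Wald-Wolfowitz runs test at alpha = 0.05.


Step 1: Compute median = 13.50; label A = above, B = below.
Labels in order: AABAABABBABB  (n_A = 6, n_B = 6)
Step 2: Count runs R = 8.
Step 3: Under H0 (random ordering), E[R] = 2*n_A*n_B/(n_A+n_B) + 1 = 2*6*6/12 + 1 = 7.0000.
        Var[R] = 2*n_A*n_B*(2*n_A*n_B - n_A - n_B) / ((n_A+n_B)^2 * (n_A+n_B-1)) = 4320/1584 = 2.7273.
        SD[R] = 1.6514.
Step 4: Continuity-corrected z = (R - 0.5 - E[R]) / SD[R] = (8 - 0.5 - 7.0000) / 1.6514 = 0.3028.
Step 5: Two-sided p-value via normal approximation = 2*(1 - Phi(|z|)) = 0.762069.
Step 6: alpha = 0.05. fail to reject H0.

R = 8, z = 0.3028, p = 0.762069, fail to reject H0.


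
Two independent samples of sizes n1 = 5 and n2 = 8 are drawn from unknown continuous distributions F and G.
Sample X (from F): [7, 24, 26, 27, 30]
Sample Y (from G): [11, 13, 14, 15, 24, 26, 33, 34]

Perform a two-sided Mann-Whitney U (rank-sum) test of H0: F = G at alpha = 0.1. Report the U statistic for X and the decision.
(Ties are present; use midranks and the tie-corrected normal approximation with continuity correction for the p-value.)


Step 1: Combine and sort all 13 observations; assign midranks.
sorted (value, group): (7,X), (11,Y), (13,Y), (14,Y), (15,Y), (24,X), (24,Y), (26,X), (26,Y), (27,X), (30,X), (33,Y), (34,Y)
ranks: 7->1, 11->2, 13->3, 14->4, 15->5, 24->6.5, 24->6.5, 26->8.5, 26->8.5, 27->10, 30->11, 33->12, 34->13
Step 2: Rank sum for X: R1 = 1 + 6.5 + 8.5 + 10 + 11 = 37.
Step 3: U_X = R1 - n1(n1+1)/2 = 37 - 5*6/2 = 37 - 15 = 22.
       U_Y = n1*n2 - U_X = 40 - 22 = 18.
Step 4: Ties are present, so use the tie-corrected normal approximation (with continuity correction) for the p-value.
Step 5: p-value = 0.825728; compare to alpha = 0.1. fail to reject H0.

U_X = 22, p = 0.825728, fail to reject H0 at alpha = 0.1.


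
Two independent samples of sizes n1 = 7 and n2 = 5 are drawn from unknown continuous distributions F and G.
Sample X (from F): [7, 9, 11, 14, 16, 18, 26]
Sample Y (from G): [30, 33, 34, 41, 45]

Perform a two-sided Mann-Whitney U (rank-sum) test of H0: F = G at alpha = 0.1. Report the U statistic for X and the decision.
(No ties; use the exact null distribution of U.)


Step 1: Combine and sort all 12 observations; assign midranks.
sorted (value, group): (7,X), (9,X), (11,X), (14,X), (16,X), (18,X), (26,X), (30,Y), (33,Y), (34,Y), (41,Y), (45,Y)
ranks: 7->1, 9->2, 11->3, 14->4, 16->5, 18->6, 26->7, 30->8, 33->9, 34->10, 41->11, 45->12
Step 2: Rank sum for X: R1 = 1 + 2 + 3 + 4 + 5 + 6 + 7 = 28.
Step 3: U_X = R1 - n1(n1+1)/2 = 28 - 7*8/2 = 28 - 28 = 0.
       U_Y = n1*n2 - U_X = 35 - 0 = 35.
Step 4: No ties, so the exact null distribution of U (based on enumerating the C(12,7) = 792 equally likely rank assignments) gives the two-sided p-value.
Step 5: p-value = 0.002525; compare to alpha = 0.1. reject H0.

U_X = 0, p = 0.002525, reject H0 at alpha = 0.1.


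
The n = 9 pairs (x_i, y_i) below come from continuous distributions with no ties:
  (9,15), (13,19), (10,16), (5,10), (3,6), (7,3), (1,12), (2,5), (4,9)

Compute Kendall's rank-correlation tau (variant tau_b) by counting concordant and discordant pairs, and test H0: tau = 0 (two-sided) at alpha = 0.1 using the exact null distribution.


Step 1: Enumerate the 36 unordered pairs (i,j) with i<j and classify each by sign(x_j-x_i) * sign(y_j-y_i).
  (1,2):dx=+4,dy=+4->C; (1,3):dx=+1,dy=+1->C; (1,4):dx=-4,dy=-5->C; (1,5):dx=-6,dy=-9->C
  (1,6):dx=-2,dy=-12->C; (1,7):dx=-8,dy=-3->C; (1,8):dx=-7,dy=-10->C; (1,9):dx=-5,dy=-6->C
  (2,3):dx=-3,dy=-3->C; (2,4):dx=-8,dy=-9->C; (2,5):dx=-10,dy=-13->C; (2,6):dx=-6,dy=-16->C
  (2,7):dx=-12,dy=-7->C; (2,8):dx=-11,dy=-14->C; (2,9):dx=-9,dy=-10->C; (3,4):dx=-5,dy=-6->C
  (3,5):dx=-7,dy=-10->C; (3,6):dx=-3,dy=-13->C; (3,7):dx=-9,dy=-4->C; (3,8):dx=-8,dy=-11->C
  (3,9):dx=-6,dy=-7->C; (4,5):dx=-2,dy=-4->C; (4,6):dx=+2,dy=-7->D; (4,7):dx=-4,dy=+2->D
  (4,8):dx=-3,dy=-5->C; (4,9):dx=-1,dy=-1->C; (5,6):dx=+4,dy=-3->D; (5,7):dx=-2,dy=+6->D
  (5,8):dx=-1,dy=-1->C; (5,9):dx=+1,dy=+3->C; (6,7):dx=-6,dy=+9->D; (6,8):dx=-5,dy=+2->D
  (6,9):dx=-3,dy=+6->D; (7,8):dx=+1,dy=-7->D; (7,9):dx=+3,dy=-3->D; (8,9):dx=+2,dy=+4->C
Step 2: C = 27, D = 9, total pairs = 36.
Step 3: tau = (C - D)/(n(n-1)/2) = (27 - 9)/36 = 0.500000.
Step 4: Exact two-sided p-value (enumerate n! = 362880 permutations of y under H0): p = 0.075176.
Step 5: alpha = 0.1. reject H0.

tau_b = 0.5000 (C=27, D=9), p = 0.075176, reject H0.


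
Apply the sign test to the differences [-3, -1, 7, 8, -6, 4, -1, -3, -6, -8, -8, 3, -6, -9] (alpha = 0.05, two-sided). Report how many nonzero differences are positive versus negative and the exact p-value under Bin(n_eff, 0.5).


Step 1: Discard zero differences. Original n = 14; n_eff = number of nonzero differences = 14.
Nonzero differences (with sign): -3, -1, +7, +8, -6, +4, -1, -3, -6, -8, -8, +3, -6, -9
Step 2: Count signs: positive = 4, negative = 10.
Step 3: Under H0: P(positive) = 0.5, so the number of positives S ~ Bin(14, 0.5).
Step 4: Two-sided exact p-value = sum of Bin(14,0.5) probabilities at or below the observed probability = 0.179565.
Step 5: alpha = 0.05. fail to reject H0.

n_eff = 14, pos = 4, neg = 10, p = 0.179565, fail to reject H0.
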